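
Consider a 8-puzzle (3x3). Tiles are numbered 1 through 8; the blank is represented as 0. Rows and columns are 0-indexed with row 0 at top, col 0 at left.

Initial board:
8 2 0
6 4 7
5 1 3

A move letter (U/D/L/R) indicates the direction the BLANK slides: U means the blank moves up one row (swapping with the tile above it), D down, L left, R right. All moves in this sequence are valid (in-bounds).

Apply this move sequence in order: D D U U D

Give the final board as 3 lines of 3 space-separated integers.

Answer: 8 2 7
6 4 0
5 1 3

Derivation:
After move 1 (D):
8 2 7
6 4 0
5 1 3

After move 2 (D):
8 2 7
6 4 3
5 1 0

After move 3 (U):
8 2 7
6 4 0
5 1 3

After move 4 (U):
8 2 0
6 4 7
5 1 3

After move 5 (D):
8 2 7
6 4 0
5 1 3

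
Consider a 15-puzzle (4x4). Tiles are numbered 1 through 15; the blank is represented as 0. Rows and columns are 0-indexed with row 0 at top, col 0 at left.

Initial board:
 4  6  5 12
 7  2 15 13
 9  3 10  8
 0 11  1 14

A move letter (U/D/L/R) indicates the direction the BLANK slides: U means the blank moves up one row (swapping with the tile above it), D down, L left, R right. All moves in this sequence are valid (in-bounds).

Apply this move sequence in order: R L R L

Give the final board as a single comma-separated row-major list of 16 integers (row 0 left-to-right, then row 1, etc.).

After move 1 (R):
 4  6  5 12
 7  2 15 13
 9  3 10  8
11  0  1 14

After move 2 (L):
 4  6  5 12
 7  2 15 13
 9  3 10  8
 0 11  1 14

After move 3 (R):
 4  6  5 12
 7  2 15 13
 9  3 10  8
11  0  1 14

After move 4 (L):
 4  6  5 12
 7  2 15 13
 9  3 10  8
 0 11  1 14

Answer: 4, 6, 5, 12, 7, 2, 15, 13, 9, 3, 10, 8, 0, 11, 1, 14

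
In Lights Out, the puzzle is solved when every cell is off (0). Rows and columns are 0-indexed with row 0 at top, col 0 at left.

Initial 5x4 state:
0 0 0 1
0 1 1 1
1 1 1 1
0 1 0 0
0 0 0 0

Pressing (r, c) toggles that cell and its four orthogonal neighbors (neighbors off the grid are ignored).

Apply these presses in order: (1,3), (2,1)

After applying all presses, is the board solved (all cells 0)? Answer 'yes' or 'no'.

After press 1 at (1,3):
0 0 0 0
0 1 0 0
1 1 1 0
0 1 0 0
0 0 0 0

After press 2 at (2,1):
0 0 0 0
0 0 0 0
0 0 0 0
0 0 0 0
0 0 0 0

Lights still on: 0

Answer: yes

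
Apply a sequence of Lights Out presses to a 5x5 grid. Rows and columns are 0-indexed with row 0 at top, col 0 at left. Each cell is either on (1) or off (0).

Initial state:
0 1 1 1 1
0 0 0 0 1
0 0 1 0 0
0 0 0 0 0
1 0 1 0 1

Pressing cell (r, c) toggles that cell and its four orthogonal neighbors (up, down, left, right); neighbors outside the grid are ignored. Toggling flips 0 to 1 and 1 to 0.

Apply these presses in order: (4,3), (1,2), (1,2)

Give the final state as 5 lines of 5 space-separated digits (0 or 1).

After press 1 at (4,3):
0 1 1 1 1
0 0 0 0 1
0 0 1 0 0
0 0 0 1 0
1 0 0 1 0

After press 2 at (1,2):
0 1 0 1 1
0 1 1 1 1
0 0 0 0 0
0 0 0 1 0
1 0 0 1 0

After press 3 at (1,2):
0 1 1 1 1
0 0 0 0 1
0 0 1 0 0
0 0 0 1 0
1 0 0 1 0

Answer: 0 1 1 1 1
0 0 0 0 1
0 0 1 0 0
0 0 0 1 0
1 0 0 1 0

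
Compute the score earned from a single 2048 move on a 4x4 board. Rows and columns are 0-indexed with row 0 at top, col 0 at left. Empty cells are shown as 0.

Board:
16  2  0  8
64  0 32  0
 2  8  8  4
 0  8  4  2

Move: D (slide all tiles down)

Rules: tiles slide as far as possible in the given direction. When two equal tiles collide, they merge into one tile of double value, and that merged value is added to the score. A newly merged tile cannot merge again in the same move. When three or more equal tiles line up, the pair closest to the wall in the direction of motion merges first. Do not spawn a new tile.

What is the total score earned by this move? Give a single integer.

Slide down:
col 0: [16, 64, 2, 0] -> [0, 16, 64, 2]  score +0 (running 0)
col 1: [2, 0, 8, 8] -> [0, 0, 2, 16]  score +16 (running 16)
col 2: [0, 32, 8, 4] -> [0, 32, 8, 4]  score +0 (running 16)
col 3: [8, 0, 4, 2] -> [0, 8, 4, 2]  score +0 (running 16)
Board after move:
 0  0  0  0
16  0 32  8
64  2  8  4
 2 16  4  2

Answer: 16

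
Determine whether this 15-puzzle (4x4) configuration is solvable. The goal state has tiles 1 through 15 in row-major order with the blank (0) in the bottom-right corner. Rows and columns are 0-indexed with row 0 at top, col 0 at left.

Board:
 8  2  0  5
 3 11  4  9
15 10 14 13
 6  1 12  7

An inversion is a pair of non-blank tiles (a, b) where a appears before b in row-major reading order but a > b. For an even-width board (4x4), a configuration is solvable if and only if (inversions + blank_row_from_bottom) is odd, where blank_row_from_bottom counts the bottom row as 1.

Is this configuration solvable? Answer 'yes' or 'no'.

Answer: yes

Derivation:
Inversions: 43
Blank is in row 0 (0-indexed from top), which is row 4 counting from the bottom (bottom = 1).
43 + 4 = 47, which is odd, so the puzzle is solvable.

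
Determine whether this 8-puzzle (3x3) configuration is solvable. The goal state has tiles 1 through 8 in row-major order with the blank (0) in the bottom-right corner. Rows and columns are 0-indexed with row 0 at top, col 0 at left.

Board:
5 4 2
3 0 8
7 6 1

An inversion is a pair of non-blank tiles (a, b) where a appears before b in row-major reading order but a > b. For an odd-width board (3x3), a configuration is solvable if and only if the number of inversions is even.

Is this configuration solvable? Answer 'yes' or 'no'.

Inversions (pairs i<j in row-major order where tile[i] > tile[j] > 0): 15
15 is odd, so the puzzle is not solvable.

Answer: no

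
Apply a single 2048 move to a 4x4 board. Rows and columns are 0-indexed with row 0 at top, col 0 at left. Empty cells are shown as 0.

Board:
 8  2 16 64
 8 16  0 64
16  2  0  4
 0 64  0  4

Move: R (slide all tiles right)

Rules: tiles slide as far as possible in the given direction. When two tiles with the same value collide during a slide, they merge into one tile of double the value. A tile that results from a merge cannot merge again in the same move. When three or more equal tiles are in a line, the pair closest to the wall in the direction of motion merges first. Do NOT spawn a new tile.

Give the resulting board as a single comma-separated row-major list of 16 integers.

Answer: 8, 2, 16, 64, 0, 8, 16, 64, 0, 16, 2, 4, 0, 0, 64, 4

Derivation:
Slide right:
row 0: [8, 2, 16, 64] -> [8, 2, 16, 64]
row 1: [8, 16, 0, 64] -> [0, 8, 16, 64]
row 2: [16, 2, 0, 4] -> [0, 16, 2, 4]
row 3: [0, 64, 0, 4] -> [0, 0, 64, 4]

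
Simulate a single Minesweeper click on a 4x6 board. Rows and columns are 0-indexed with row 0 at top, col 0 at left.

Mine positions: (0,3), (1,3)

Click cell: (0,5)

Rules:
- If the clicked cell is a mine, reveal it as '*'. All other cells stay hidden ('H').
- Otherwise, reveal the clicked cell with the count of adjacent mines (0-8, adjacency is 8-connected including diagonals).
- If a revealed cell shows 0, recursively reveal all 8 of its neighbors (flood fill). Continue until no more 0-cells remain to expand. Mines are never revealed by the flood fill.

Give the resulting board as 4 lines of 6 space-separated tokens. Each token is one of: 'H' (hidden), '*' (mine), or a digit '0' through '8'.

0 0 2 H 2 0
0 0 2 H 2 0
0 0 1 1 1 0
0 0 0 0 0 0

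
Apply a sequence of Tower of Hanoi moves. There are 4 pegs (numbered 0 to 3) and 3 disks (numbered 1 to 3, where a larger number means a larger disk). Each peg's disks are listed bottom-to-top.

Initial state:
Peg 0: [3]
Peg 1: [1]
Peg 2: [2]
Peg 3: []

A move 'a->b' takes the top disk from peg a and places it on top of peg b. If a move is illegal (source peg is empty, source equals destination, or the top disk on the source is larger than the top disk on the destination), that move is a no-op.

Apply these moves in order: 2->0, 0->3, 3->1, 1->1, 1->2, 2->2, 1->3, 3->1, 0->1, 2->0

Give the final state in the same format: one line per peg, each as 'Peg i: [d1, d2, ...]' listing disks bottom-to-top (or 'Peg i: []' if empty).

After move 1 (2->0):
Peg 0: [3, 2]
Peg 1: [1]
Peg 2: []
Peg 3: []

After move 2 (0->3):
Peg 0: [3]
Peg 1: [1]
Peg 2: []
Peg 3: [2]

After move 3 (3->1):
Peg 0: [3]
Peg 1: [1]
Peg 2: []
Peg 3: [2]

After move 4 (1->1):
Peg 0: [3]
Peg 1: [1]
Peg 2: []
Peg 3: [2]

After move 5 (1->2):
Peg 0: [3]
Peg 1: []
Peg 2: [1]
Peg 3: [2]

After move 6 (2->2):
Peg 0: [3]
Peg 1: []
Peg 2: [1]
Peg 3: [2]

After move 7 (1->3):
Peg 0: [3]
Peg 1: []
Peg 2: [1]
Peg 3: [2]

After move 8 (3->1):
Peg 0: [3]
Peg 1: [2]
Peg 2: [1]
Peg 3: []

After move 9 (0->1):
Peg 0: [3]
Peg 1: [2]
Peg 2: [1]
Peg 3: []

After move 10 (2->0):
Peg 0: [3, 1]
Peg 1: [2]
Peg 2: []
Peg 3: []

Answer: Peg 0: [3, 1]
Peg 1: [2]
Peg 2: []
Peg 3: []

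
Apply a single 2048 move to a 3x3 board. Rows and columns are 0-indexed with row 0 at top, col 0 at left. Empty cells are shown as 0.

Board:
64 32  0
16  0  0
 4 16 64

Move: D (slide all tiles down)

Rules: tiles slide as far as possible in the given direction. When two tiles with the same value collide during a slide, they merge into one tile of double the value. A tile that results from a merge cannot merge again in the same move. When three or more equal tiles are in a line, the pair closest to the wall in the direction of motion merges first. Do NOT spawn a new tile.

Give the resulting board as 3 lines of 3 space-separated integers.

Slide down:
col 0: [64, 16, 4] -> [64, 16, 4]
col 1: [32, 0, 16] -> [0, 32, 16]
col 2: [0, 0, 64] -> [0, 0, 64]

Answer: 64  0  0
16 32  0
 4 16 64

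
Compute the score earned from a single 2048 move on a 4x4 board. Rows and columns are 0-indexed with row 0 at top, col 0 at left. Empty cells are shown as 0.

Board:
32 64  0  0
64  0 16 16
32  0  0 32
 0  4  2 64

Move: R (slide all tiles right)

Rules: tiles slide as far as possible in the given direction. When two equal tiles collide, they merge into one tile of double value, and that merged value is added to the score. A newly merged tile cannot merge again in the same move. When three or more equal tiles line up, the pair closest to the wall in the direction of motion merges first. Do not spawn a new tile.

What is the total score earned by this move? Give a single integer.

Answer: 96

Derivation:
Slide right:
row 0: [32, 64, 0, 0] -> [0, 0, 32, 64]  score +0 (running 0)
row 1: [64, 0, 16, 16] -> [0, 0, 64, 32]  score +32 (running 32)
row 2: [32, 0, 0, 32] -> [0, 0, 0, 64]  score +64 (running 96)
row 3: [0, 4, 2, 64] -> [0, 4, 2, 64]  score +0 (running 96)
Board after move:
 0  0 32 64
 0  0 64 32
 0  0  0 64
 0  4  2 64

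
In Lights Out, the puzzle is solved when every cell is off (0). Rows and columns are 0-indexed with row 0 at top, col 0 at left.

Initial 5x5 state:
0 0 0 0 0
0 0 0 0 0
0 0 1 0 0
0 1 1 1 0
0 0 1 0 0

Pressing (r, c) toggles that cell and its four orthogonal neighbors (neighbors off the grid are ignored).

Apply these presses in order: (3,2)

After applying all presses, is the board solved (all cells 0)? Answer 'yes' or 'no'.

Answer: yes

Derivation:
After press 1 at (3,2):
0 0 0 0 0
0 0 0 0 0
0 0 0 0 0
0 0 0 0 0
0 0 0 0 0

Lights still on: 0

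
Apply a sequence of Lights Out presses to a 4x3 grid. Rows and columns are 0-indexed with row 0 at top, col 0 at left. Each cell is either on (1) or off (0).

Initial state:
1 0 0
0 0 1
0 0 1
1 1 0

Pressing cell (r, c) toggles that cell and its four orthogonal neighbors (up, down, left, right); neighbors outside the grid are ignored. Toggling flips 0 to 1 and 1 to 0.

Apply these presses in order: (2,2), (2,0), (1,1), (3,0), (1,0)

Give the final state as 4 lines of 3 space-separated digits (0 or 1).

Answer: 0 1 0
1 0 1
1 1 0
1 0 1

Derivation:
After press 1 at (2,2):
1 0 0
0 0 0
0 1 0
1 1 1

After press 2 at (2,0):
1 0 0
1 0 0
1 0 0
0 1 1

After press 3 at (1,1):
1 1 0
0 1 1
1 1 0
0 1 1

After press 4 at (3,0):
1 1 0
0 1 1
0 1 0
1 0 1

After press 5 at (1,0):
0 1 0
1 0 1
1 1 0
1 0 1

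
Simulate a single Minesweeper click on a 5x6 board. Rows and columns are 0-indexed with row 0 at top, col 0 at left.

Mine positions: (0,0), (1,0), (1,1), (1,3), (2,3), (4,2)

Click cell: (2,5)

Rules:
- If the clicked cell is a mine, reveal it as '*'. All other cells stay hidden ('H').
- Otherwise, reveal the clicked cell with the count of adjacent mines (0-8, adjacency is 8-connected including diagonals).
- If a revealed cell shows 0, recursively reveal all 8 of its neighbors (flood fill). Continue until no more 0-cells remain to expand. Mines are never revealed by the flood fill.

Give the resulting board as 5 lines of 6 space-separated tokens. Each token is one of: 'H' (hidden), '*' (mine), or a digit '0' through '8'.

H H H H 1 0
H H H H 2 0
H H H H 2 0
H H H 2 1 0
H H H 1 0 0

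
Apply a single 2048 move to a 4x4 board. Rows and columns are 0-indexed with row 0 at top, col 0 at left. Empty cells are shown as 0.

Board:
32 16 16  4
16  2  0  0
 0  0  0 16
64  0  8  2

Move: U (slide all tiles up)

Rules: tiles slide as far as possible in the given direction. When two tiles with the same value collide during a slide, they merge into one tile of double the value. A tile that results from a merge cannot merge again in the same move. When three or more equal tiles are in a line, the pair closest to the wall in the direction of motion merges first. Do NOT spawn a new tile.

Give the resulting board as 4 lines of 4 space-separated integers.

Answer: 32 16 16  4
16  2  8 16
64  0  0  2
 0  0  0  0

Derivation:
Slide up:
col 0: [32, 16, 0, 64] -> [32, 16, 64, 0]
col 1: [16, 2, 0, 0] -> [16, 2, 0, 0]
col 2: [16, 0, 0, 8] -> [16, 8, 0, 0]
col 3: [4, 0, 16, 2] -> [4, 16, 2, 0]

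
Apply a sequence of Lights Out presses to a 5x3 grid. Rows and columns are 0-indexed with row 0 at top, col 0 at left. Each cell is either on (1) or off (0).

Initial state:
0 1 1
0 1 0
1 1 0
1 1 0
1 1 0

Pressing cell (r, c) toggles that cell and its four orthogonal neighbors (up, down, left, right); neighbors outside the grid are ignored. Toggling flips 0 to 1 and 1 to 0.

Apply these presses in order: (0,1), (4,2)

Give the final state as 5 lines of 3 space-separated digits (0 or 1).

Answer: 1 0 0
0 0 0
1 1 0
1 1 1
1 0 1

Derivation:
After press 1 at (0,1):
1 0 0
0 0 0
1 1 0
1 1 0
1 1 0

After press 2 at (4,2):
1 0 0
0 0 0
1 1 0
1 1 1
1 0 1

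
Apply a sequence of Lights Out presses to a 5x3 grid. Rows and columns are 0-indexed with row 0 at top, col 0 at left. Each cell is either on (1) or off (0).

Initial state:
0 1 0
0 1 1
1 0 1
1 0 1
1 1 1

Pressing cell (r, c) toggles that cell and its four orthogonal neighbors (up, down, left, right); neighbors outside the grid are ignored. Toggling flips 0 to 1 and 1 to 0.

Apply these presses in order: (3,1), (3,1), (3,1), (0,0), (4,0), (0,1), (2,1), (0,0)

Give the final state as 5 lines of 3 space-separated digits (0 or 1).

After press 1 at (3,1):
0 1 0
0 1 1
1 1 1
0 1 0
1 0 1

After press 2 at (3,1):
0 1 0
0 1 1
1 0 1
1 0 1
1 1 1

After press 3 at (3,1):
0 1 0
0 1 1
1 1 1
0 1 0
1 0 1

After press 4 at (0,0):
1 0 0
1 1 1
1 1 1
0 1 0
1 0 1

After press 5 at (4,0):
1 0 0
1 1 1
1 1 1
1 1 0
0 1 1

After press 6 at (0,1):
0 1 1
1 0 1
1 1 1
1 1 0
0 1 1

After press 7 at (2,1):
0 1 1
1 1 1
0 0 0
1 0 0
0 1 1

After press 8 at (0,0):
1 0 1
0 1 1
0 0 0
1 0 0
0 1 1

Answer: 1 0 1
0 1 1
0 0 0
1 0 0
0 1 1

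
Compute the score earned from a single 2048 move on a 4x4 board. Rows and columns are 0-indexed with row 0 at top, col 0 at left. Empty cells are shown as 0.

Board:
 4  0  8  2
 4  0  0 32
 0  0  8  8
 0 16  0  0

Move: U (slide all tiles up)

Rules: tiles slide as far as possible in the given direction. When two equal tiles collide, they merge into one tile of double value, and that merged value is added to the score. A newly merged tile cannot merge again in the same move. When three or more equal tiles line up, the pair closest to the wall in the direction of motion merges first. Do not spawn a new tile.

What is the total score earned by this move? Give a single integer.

Answer: 24

Derivation:
Slide up:
col 0: [4, 4, 0, 0] -> [8, 0, 0, 0]  score +8 (running 8)
col 1: [0, 0, 0, 16] -> [16, 0, 0, 0]  score +0 (running 8)
col 2: [8, 0, 8, 0] -> [16, 0, 0, 0]  score +16 (running 24)
col 3: [2, 32, 8, 0] -> [2, 32, 8, 0]  score +0 (running 24)
Board after move:
 8 16 16  2
 0  0  0 32
 0  0  0  8
 0  0  0  0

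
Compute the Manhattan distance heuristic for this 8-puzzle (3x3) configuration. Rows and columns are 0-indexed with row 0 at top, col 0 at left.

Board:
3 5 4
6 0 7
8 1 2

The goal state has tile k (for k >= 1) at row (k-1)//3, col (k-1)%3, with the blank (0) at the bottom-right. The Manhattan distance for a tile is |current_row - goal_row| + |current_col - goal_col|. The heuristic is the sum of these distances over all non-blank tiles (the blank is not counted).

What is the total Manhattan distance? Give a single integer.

Answer: 18

Derivation:
Tile 3: at (0,0), goal (0,2), distance |0-0|+|0-2| = 2
Tile 5: at (0,1), goal (1,1), distance |0-1|+|1-1| = 1
Tile 4: at (0,2), goal (1,0), distance |0-1|+|2-0| = 3
Tile 6: at (1,0), goal (1,2), distance |1-1|+|0-2| = 2
Tile 7: at (1,2), goal (2,0), distance |1-2|+|2-0| = 3
Tile 8: at (2,0), goal (2,1), distance |2-2|+|0-1| = 1
Tile 1: at (2,1), goal (0,0), distance |2-0|+|1-0| = 3
Tile 2: at (2,2), goal (0,1), distance |2-0|+|2-1| = 3
Sum: 2 + 1 + 3 + 2 + 3 + 1 + 3 + 3 = 18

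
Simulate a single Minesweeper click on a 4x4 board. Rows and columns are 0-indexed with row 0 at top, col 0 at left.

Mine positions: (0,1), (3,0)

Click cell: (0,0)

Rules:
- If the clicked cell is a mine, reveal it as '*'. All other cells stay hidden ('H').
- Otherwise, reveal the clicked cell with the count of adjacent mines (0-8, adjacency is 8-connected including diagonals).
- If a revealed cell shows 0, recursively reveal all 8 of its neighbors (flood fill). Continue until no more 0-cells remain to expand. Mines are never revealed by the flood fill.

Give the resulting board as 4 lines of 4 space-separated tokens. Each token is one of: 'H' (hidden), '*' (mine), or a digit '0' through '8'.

1 H H H
H H H H
H H H H
H H H H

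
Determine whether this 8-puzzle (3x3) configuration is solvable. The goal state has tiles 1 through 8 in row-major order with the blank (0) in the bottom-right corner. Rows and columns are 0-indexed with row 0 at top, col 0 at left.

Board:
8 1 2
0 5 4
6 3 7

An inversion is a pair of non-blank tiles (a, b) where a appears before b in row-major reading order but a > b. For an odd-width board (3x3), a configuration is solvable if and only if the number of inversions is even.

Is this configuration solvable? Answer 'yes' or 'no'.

Answer: no

Derivation:
Inversions (pairs i<j in row-major order where tile[i] > tile[j] > 0): 11
11 is odd, so the puzzle is not solvable.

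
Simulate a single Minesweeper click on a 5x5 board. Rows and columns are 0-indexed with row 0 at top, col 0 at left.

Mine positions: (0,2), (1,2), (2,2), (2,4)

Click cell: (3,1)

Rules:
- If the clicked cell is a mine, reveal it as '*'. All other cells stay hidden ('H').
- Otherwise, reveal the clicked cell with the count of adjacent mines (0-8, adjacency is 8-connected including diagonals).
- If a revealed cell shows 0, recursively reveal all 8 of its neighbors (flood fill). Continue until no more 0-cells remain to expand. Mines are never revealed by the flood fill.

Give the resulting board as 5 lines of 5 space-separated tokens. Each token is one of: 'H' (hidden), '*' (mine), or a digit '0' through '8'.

H H H H H
H H H H H
H H H H H
H 1 H H H
H H H H H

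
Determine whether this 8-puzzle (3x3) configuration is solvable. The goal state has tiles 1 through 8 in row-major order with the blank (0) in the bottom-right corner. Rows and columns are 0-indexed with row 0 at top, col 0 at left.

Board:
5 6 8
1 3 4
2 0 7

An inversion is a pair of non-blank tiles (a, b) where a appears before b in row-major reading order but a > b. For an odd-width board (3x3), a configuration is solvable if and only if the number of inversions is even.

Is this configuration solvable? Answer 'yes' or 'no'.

Answer: no

Derivation:
Inversions (pairs i<j in row-major order where tile[i] > tile[j] > 0): 15
15 is odd, so the puzzle is not solvable.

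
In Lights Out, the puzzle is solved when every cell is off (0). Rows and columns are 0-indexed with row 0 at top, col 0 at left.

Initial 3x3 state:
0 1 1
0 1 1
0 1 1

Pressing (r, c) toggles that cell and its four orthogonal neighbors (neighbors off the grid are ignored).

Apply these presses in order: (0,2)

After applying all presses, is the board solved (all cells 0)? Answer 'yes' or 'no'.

After press 1 at (0,2):
0 0 0
0 1 0
0 1 1

Lights still on: 3

Answer: no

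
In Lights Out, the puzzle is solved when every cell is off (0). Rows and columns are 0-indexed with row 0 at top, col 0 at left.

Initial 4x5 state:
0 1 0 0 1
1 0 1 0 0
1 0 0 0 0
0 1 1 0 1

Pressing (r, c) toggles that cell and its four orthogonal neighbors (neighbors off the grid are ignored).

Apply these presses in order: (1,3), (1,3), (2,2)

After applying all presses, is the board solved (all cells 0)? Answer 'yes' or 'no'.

After press 1 at (1,3):
0 1 0 1 1
1 0 0 1 1
1 0 0 1 0
0 1 1 0 1

After press 2 at (1,3):
0 1 0 0 1
1 0 1 0 0
1 0 0 0 0
0 1 1 0 1

After press 3 at (2,2):
0 1 0 0 1
1 0 0 0 0
1 1 1 1 0
0 1 0 0 1

Lights still on: 9

Answer: no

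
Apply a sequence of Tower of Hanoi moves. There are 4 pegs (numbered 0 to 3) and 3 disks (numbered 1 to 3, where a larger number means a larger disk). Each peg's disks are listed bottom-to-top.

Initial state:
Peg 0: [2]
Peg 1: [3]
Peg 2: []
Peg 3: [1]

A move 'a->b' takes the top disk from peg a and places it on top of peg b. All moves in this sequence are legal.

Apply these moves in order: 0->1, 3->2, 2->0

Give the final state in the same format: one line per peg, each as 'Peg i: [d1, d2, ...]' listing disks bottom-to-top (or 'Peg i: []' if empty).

Answer: Peg 0: [1]
Peg 1: [3, 2]
Peg 2: []
Peg 3: []

Derivation:
After move 1 (0->1):
Peg 0: []
Peg 1: [3, 2]
Peg 2: []
Peg 3: [1]

After move 2 (3->2):
Peg 0: []
Peg 1: [3, 2]
Peg 2: [1]
Peg 3: []

After move 3 (2->0):
Peg 0: [1]
Peg 1: [3, 2]
Peg 2: []
Peg 3: []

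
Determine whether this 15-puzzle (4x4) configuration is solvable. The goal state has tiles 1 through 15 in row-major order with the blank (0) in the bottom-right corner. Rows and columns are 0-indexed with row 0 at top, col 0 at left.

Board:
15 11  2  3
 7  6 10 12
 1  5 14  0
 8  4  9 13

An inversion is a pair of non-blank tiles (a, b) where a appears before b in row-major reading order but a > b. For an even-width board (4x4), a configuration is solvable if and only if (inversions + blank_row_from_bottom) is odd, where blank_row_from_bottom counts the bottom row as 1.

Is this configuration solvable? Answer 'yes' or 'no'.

Inversions: 49
Blank is in row 2 (0-indexed from top), which is row 2 counting from the bottom (bottom = 1).
49 + 2 = 51, which is odd, so the puzzle is solvable.

Answer: yes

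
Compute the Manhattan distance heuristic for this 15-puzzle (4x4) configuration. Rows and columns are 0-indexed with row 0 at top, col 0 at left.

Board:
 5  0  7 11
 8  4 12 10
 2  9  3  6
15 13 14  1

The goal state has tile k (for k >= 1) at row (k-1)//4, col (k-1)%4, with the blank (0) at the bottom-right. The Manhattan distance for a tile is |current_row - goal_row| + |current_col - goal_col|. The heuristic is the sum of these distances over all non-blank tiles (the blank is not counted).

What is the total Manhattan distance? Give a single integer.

Tile 5: (0,0)->(1,0) = 1
Tile 7: (0,2)->(1,2) = 1
Tile 11: (0,3)->(2,2) = 3
Tile 8: (1,0)->(1,3) = 3
Tile 4: (1,1)->(0,3) = 3
Tile 12: (1,2)->(2,3) = 2
Tile 10: (1,3)->(2,1) = 3
Tile 2: (2,0)->(0,1) = 3
Tile 9: (2,1)->(2,0) = 1
Tile 3: (2,2)->(0,2) = 2
Tile 6: (2,3)->(1,1) = 3
Tile 15: (3,0)->(3,2) = 2
Tile 13: (3,1)->(3,0) = 1
Tile 14: (3,2)->(3,1) = 1
Tile 1: (3,3)->(0,0) = 6
Sum: 1 + 1 + 3 + 3 + 3 + 2 + 3 + 3 + 1 + 2 + 3 + 2 + 1 + 1 + 6 = 35

Answer: 35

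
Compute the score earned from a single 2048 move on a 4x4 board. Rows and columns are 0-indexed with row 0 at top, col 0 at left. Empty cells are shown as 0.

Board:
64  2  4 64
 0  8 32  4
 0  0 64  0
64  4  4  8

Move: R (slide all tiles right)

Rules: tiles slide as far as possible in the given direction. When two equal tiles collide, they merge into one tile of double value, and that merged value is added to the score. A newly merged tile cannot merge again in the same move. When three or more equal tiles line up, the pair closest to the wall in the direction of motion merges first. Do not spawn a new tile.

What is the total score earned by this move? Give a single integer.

Answer: 8

Derivation:
Slide right:
row 0: [64, 2, 4, 64] -> [64, 2, 4, 64]  score +0 (running 0)
row 1: [0, 8, 32, 4] -> [0, 8, 32, 4]  score +0 (running 0)
row 2: [0, 0, 64, 0] -> [0, 0, 0, 64]  score +0 (running 0)
row 3: [64, 4, 4, 8] -> [0, 64, 8, 8]  score +8 (running 8)
Board after move:
64  2  4 64
 0  8 32  4
 0  0  0 64
 0 64  8  8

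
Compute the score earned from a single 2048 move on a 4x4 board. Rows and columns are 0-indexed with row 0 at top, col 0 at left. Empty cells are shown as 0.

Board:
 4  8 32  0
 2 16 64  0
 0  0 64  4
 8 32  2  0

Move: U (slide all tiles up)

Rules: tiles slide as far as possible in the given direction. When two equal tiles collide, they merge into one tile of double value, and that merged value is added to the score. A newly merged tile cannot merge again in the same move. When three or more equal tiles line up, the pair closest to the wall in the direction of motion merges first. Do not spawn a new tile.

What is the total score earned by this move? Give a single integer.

Slide up:
col 0: [4, 2, 0, 8] -> [4, 2, 8, 0]  score +0 (running 0)
col 1: [8, 16, 0, 32] -> [8, 16, 32, 0]  score +0 (running 0)
col 2: [32, 64, 64, 2] -> [32, 128, 2, 0]  score +128 (running 128)
col 3: [0, 0, 4, 0] -> [4, 0, 0, 0]  score +0 (running 128)
Board after move:
  4   8  32   4
  2  16 128   0
  8  32   2   0
  0   0   0   0

Answer: 128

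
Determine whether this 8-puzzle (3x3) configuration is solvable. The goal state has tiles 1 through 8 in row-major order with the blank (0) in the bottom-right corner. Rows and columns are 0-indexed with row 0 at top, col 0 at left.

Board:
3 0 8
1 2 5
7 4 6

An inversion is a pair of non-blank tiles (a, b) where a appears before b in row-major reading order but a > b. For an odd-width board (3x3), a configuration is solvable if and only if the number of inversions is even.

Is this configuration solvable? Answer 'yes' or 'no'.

Answer: no

Derivation:
Inversions (pairs i<j in row-major order where tile[i] > tile[j] > 0): 11
11 is odd, so the puzzle is not solvable.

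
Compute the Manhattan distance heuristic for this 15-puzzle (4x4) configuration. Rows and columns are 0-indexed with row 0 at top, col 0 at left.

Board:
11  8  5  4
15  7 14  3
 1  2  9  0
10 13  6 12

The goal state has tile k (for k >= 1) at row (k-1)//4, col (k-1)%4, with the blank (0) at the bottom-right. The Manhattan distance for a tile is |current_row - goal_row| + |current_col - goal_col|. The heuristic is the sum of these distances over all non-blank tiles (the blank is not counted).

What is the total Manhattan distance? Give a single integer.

Tile 11: at (0,0), goal (2,2), distance |0-2|+|0-2| = 4
Tile 8: at (0,1), goal (1,3), distance |0-1|+|1-3| = 3
Tile 5: at (0,2), goal (1,0), distance |0-1|+|2-0| = 3
Tile 4: at (0,3), goal (0,3), distance |0-0|+|3-3| = 0
Tile 15: at (1,0), goal (3,2), distance |1-3|+|0-2| = 4
Tile 7: at (1,1), goal (1,2), distance |1-1|+|1-2| = 1
Tile 14: at (1,2), goal (3,1), distance |1-3|+|2-1| = 3
Tile 3: at (1,3), goal (0,2), distance |1-0|+|3-2| = 2
Tile 1: at (2,0), goal (0,0), distance |2-0|+|0-0| = 2
Tile 2: at (2,1), goal (0,1), distance |2-0|+|1-1| = 2
Tile 9: at (2,2), goal (2,0), distance |2-2|+|2-0| = 2
Tile 10: at (3,0), goal (2,1), distance |3-2|+|0-1| = 2
Tile 13: at (3,1), goal (3,0), distance |3-3|+|1-0| = 1
Tile 6: at (3,2), goal (1,1), distance |3-1|+|2-1| = 3
Tile 12: at (3,3), goal (2,3), distance |3-2|+|3-3| = 1
Sum: 4 + 3 + 3 + 0 + 4 + 1 + 3 + 2 + 2 + 2 + 2 + 2 + 1 + 3 + 1 = 33

Answer: 33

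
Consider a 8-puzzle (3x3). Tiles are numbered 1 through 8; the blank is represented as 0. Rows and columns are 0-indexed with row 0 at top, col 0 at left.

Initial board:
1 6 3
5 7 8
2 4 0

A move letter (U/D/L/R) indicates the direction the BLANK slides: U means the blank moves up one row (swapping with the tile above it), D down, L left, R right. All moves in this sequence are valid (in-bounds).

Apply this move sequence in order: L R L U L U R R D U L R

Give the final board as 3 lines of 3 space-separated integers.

After move 1 (L):
1 6 3
5 7 8
2 0 4

After move 2 (R):
1 6 3
5 7 8
2 4 0

After move 3 (L):
1 6 3
5 7 8
2 0 4

After move 4 (U):
1 6 3
5 0 8
2 7 4

After move 5 (L):
1 6 3
0 5 8
2 7 4

After move 6 (U):
0 6 3
1 5 8
2 7 4

After move 7 (R):
6 0 3
1 5 8
2 7 4

After move 8 (R):
6 3 0
1 5 8
2 7 4

After move 9 (D):
6 3 8
1 5 0
2 7 4

After move 10 (U):
6 3 0
1 5 8
2 7 4

After move 11 (L):
6 0 3
1 5 8
2 7 4

After move 12 (R):
6 3 0
1 5 8
2 7 4

Answer: 6 3 0
1 5 8
2 7 4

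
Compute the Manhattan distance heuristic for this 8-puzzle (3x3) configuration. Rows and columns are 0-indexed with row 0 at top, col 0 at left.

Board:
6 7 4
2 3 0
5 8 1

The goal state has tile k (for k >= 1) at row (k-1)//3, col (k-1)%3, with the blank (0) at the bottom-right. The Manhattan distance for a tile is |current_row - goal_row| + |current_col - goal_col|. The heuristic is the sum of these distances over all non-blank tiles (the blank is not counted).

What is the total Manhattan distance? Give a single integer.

Answer: 19

Derivation:
Tile 6: at (0,0), goal (1,2), distance |0-1|+|0-2| = 3
Tile 7: at (0,1), goal (2,0), distance |0-2|+|1-0| = 3
Tile 4: at (0,2), goal (1,0), distance |0-1|+|2-0| = 3
Tile 2: at (1,0), goal (0,1), distance |1-0|+|0-1| = 2
Tile 3: at (1,1), goal (0,2), distance |1-0|+|1-2| = 2
Tile 5: at (2,0), goal (1,1), distance |2-1|+|0-1| = 2
Tile 8: at (2,1), goal (2,1), distance |2-2|+|1-1| = 0
Tile 1: at (2,2), goal (0,0), distance |2-0|+|2-0| = 4
Sum: 3 + 3 + 3 + 2 + 2 + 2 + 0 + 4 = 19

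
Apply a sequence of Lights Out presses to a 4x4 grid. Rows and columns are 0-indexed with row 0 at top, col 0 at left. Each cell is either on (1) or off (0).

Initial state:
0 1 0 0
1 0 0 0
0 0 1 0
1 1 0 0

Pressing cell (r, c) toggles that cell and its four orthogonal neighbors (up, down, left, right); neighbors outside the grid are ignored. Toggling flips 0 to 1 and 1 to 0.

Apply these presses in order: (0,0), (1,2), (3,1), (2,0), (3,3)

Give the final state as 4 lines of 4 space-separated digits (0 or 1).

Answer: 1 0 1 0
1 1 1 1
1 0 0 1
1 0 0 1

Derivation:
After press 1 at (0,0):
1 0 0 0
0 0 0 0
0 0 1 0
1 1 0 0

After press 2 at (1,2):
1 0 1 0
0 1 1 1
0 0 0 0
1 1 0 0

After press 3 at (3,1):
1 0 1 0
0 1 1 1
0 1 0 0
0 0 1 0

After press 4 at (2,0):
1 0 1 0
1 1 1 1
1 0 0 0
1 0 1 0

After press 5 at (3,3):
1 0 1 0
1 1 1 1
1 0 0 1
1 0 0 1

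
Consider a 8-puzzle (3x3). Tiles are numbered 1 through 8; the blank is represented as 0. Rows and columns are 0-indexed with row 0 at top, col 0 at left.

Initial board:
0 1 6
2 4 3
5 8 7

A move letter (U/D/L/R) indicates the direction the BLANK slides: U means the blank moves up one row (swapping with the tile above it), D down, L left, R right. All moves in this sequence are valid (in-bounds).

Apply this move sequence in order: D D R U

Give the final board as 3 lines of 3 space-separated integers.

After move 1 (D):
2 1 6
0 4 3
5 8 7

After move 2 (D):
2 1 6
5 4 3
0 8 7

After move 3 (R):
2 1 6
5 4 3
8 0 7

After move 4 (U):
2 1 6
5 0 3
8 4 7

Answer: 2 1 6
5 0 3
8 4 7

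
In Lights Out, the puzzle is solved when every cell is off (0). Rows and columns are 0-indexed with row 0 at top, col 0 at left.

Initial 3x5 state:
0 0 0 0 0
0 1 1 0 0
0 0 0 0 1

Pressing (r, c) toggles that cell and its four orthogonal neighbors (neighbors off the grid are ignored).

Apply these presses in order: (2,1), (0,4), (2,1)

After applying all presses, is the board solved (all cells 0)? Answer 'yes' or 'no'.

Answer: no

Derivation:
After press 1 at (2,1):
0 0 0 0 0
0 0 1 0 0
1 1 1 0 1

After press 2 at (0,4):
0 0 0 1 1
0 0 1 0 1
1 1 1 0 1

After press 3 at (2,1):
0 0 0 1 1
0 1 1 0 1
0 0 0 0 1

Lights still on: 6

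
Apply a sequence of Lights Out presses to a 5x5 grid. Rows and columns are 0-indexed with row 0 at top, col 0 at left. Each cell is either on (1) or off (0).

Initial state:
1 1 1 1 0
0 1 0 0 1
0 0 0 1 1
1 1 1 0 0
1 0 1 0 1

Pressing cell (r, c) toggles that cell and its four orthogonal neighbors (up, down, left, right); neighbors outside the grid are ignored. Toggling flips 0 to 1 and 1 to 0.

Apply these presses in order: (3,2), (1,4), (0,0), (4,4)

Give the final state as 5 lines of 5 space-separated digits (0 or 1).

After press 1 at (3,2):
1 1 1 1 0
0 1 0 0 1
0 0 1 1 1
1 0 0 1 0
1 0 0 0 1

After press 2 at (1,4):
1 1 1 1 1
0 1 0 1 0
0 0 1 1 0
1 0 0 1 0
1 0 0 0 1

After press 3 at (0,0):
0 0 1 1 1
1 1 0 1 0
0 0 1 1 0
1 0 0 1 0
1 0 0 0 1

After press 4 at (4,4):
0 0 1 1 1
1 1 0 1 0
0 0 1 1 0
1 0 0 1 1
1 0 0 1 0

Answer: 0 0 1 1 1
1 1 0 1 0
0 0 1 1 0
1 0 0 1 1
1 0 0 1 0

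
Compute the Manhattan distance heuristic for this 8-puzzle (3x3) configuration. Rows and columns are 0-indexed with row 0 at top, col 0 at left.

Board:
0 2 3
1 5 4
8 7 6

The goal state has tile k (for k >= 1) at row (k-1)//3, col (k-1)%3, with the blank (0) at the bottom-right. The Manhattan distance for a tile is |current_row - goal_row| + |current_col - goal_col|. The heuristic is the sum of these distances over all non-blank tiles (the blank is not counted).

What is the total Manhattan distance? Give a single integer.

Tile 2: at (0,1), goal (0,1), distance |0-0|+|1-1| = 0
Tile 3: at (0,2), goal (0,2), distance |0-0|+|2-2| = 0
Tile 1: at (1,0), goal (0,0), distance |1-0|+|0-0| = 1
Tile 5: at (1,1), goal (1,1), distance |1-1|+|1-1| = 0
Tile 4: at (1,2), goal (1,0), distance |1-1|+|2-0| = 2
Tile 8: at (2,0), goal (2,1), distance |2-2|+|0-1| = 1
Tile 7: at (2,1), goal (2,0), distance |2-2|+|1-0| = 1
Tile 6: at (2,2), goal (1,2), distance |2-1|+|2-2| = 1
Sum: 0 + 0 + 1 + 0 + 2 + 1 + 1 + 1 = 6

Answer: 6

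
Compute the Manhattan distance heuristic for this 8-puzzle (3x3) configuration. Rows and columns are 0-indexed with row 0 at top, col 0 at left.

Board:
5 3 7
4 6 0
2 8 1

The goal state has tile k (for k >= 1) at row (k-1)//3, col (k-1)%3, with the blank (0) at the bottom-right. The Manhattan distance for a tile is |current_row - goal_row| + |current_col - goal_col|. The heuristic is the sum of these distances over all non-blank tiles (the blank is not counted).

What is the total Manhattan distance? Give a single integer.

Tile 5: at (0,0), goal (1,1), distance |0-1|+|0-1| = 2
Tile 3: at (0,1), goal (0,2), distance |0-0|+|1-2| = 1
Tile 7: at (0,2), goal (2,0), distance |0-2|+|2-0| = 4
Tile 4: at (1,0), goal (1,0), distance |1-1|+|0-0| = 0
Tile 6: at (1,1), goal (1,2), distance |1-1|+|1-2| = 1
Tile 2: at (2,0), goal (0,1), distance |2-0|+|0-1| = 3
Tile 8: at (2,1), goal (2,1), distance |2-2|+|1-1| = 0
Tile 1: at (2,2), goal (0,0), distance |2-0|+|2-0| = 4
Sum: 2 + 1 + 4 + 0 + 1 + 3 + 0 + 4 = 15

Answer: 15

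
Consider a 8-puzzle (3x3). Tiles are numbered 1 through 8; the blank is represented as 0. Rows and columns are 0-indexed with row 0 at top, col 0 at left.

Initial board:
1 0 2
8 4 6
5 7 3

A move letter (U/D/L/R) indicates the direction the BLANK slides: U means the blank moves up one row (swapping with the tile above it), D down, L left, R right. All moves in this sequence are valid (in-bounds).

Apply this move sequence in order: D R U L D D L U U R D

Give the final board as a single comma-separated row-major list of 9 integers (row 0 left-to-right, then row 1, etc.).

Answer: 6, 7, 4, 1, 0, 2, 8, 5, 3

Derivation:
After move 1 (D):
1 4 2
8 0 6
5 7 3

After move 2 (R):
1 4 2
8 6 0
5 7 3

After move 3 (U):
1 4 0
8 6 2
5 7 3

After move 4 (L):
1 0 4
8 6 2
5 7 3

After move 5 (D):
1 6 4
8 0 2
5 7 3

After move 6 (D):
1 6 4
8 7 2
5 0 3

After move 7 (L):
1 6 4
8 7 2
0 5 3

After move 8 (U):
1 6 4
0 7 2
8 5 3

After move 9 (U):
0 6 4
1 7 2
8 5 3

After move 10 (R):
6 0 4
1 7 2
8 5 3

After move 11 (D):
6 7 4
1 0 2
8 5 3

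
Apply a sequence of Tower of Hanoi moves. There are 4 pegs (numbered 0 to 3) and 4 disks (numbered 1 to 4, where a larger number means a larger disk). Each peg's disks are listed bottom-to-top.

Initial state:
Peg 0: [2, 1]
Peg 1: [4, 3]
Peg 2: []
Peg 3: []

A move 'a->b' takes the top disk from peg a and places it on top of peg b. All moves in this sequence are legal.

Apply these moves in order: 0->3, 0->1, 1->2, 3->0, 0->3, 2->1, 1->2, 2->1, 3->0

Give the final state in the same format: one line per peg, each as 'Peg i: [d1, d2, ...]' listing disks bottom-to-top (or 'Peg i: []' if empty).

After move 1 (0->3):
Peg 0: [2]
Peg 1: [4, 3]
Peg 2: []
Peg 3: [1]

After move 2 (0->1):
Peg 0: []
Peg 1: [4, 3, 2]
Peg 2: []
Peg 3: [1]

After move 3 (1->2):
Peg 0: []
Peg 1: [4, 3]
Peg 2: [2]
Peg 3: [1]

After move 4 (3->0):
Peg 0: [1]
Peg 1: [4, 3]
Peg 2: [2]
Peg 3: []

After move 5 (0->3):
Peg 0: []
Peg 1: [4, 3]
Peg 2: [2]
Peg 3: [1]

After move 6 (2->1):
Peg 0: []
Peg 1: [4, 3, 2]
Peg 2: []
Peg 3: [1]

After move 7 (1->2):
Peg 0: []
Peg 1: [4, 3]
Peg 2: [2]
Peg 3: [1]

After move 8 (2->1):
Peg 0: []
Peg 1: [4, 3, 2]
Peg 2: []
Peg 3: [1]

After move 9 (3->0):
Peg 0: [1]
Peg 1: [4, 3, 2]
Peg 2: []
Peg 3: []

Answer: Peg 0: [1]
Peg 1: [4, 3, 2]
Peg 2: []
Peg 3: []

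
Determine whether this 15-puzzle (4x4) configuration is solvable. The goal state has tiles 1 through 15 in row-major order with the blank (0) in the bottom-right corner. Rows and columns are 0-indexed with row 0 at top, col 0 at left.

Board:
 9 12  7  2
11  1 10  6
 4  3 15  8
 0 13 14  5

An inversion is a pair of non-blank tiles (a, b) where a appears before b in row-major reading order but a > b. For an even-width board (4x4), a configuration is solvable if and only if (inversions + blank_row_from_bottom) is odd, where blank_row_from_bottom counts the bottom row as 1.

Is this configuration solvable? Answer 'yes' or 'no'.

Answer: yes

Derivation:
Inversions: 48
Blank is in row 3 (0-indexed from top), which is row 1 counting from the bottom (bottom = 1).
48 + 1 = 49, which is odd, so the puzzle is solvable.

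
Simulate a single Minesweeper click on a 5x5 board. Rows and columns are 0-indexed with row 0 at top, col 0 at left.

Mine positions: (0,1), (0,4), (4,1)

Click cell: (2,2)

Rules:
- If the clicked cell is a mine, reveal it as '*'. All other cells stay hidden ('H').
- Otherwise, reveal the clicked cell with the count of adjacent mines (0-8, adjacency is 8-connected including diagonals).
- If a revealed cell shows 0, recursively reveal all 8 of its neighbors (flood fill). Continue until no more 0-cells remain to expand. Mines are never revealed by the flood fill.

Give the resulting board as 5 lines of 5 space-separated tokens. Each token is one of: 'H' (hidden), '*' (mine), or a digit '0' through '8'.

H H H H H
1 1 1 1 1
0 0 0 0 0
1 1 1 0 0
H H 1 0 0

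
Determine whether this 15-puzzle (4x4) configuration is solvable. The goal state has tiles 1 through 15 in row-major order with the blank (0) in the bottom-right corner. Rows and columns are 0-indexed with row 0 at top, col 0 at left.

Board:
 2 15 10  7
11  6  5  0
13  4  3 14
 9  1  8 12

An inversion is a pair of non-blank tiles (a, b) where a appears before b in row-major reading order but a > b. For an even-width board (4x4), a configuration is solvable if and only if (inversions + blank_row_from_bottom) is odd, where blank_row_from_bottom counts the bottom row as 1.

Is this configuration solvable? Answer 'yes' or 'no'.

Inversions: 56
Blank is in row 1 (0-indexed from top), which is row 3 counting from the bottom (bottom = 1).
56 + 3 = 59, which is odd, so the puzzle is solvable.

Answer: yes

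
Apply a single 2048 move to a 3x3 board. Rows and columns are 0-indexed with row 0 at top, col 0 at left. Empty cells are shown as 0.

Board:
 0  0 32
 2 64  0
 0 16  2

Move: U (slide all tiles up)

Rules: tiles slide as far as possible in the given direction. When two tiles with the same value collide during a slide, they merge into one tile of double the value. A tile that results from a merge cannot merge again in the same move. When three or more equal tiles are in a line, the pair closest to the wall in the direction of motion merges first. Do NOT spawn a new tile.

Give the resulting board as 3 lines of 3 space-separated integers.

Answer:  2 64 32
 0 16  2
 0  0  0

Derivation:
Slide up:
col 0: [0, 2, 0] -> [2, 0, 0]
col 1: [0, 64, 16] -> [64, 16, 0]
col 2: [32, 0, 2] -> [32, 2, 0]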